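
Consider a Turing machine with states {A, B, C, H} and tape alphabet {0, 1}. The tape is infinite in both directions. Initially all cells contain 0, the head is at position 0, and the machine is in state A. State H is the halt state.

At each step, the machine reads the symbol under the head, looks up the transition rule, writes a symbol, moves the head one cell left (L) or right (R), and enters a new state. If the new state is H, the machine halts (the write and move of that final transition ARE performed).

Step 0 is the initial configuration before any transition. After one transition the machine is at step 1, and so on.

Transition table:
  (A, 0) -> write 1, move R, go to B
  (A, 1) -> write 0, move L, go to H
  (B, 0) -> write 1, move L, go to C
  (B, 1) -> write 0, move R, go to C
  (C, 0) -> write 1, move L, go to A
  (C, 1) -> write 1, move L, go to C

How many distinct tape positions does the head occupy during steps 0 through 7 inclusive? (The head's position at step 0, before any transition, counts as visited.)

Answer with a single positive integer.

Step 1: in state A at pos 0, read 0 -> (A,0)->write 1,move R,goto B. Now: state=B, head=1, tape[-1..2]=0100 (head:   ^)
Step 2: in state B at pos 1, read 0 -> (B,0)->write 1,move L,goto C. Now: state=C, head=0, tape[-1..2]=0110 (head:  ^)
Step 3: in state C at pos 0, read 1 -> (C,1)->write 1,move L,goto C. Now: state=C, head=-1, tape[-2..2]=00110 (head:  ^)
Step 4: in state C at pos -1, read 0 -> (C,0)->write 1,move L,goto A. Now: state=A, head=-2, tape[-3..2]=001110 (head:  ^)
Step 5: in state A at pos -2, read 0 -> (A,0)->write 1,move R,goto B. Now: state=B, head=-1, tape[-3..2]=011110 (head:   ^)
Step 6: in state B at pos -1, read 1 -> (B,1)->write 0,move R,goto C. Now: state=C, head=0, tape[-3..2]=010110 (head:    ^)
Step 7: in state C at pos 0, read 1 -> (C,1)->write 1,move L,goto C. Now: state=C, head=-1, tape[-3..2]=010110 (head:   ^)
Head positions at steps 0..7: starting at 0, distinct positions visited = {-2, -1, 0, 1} -> 4 position(s)

Answer: 4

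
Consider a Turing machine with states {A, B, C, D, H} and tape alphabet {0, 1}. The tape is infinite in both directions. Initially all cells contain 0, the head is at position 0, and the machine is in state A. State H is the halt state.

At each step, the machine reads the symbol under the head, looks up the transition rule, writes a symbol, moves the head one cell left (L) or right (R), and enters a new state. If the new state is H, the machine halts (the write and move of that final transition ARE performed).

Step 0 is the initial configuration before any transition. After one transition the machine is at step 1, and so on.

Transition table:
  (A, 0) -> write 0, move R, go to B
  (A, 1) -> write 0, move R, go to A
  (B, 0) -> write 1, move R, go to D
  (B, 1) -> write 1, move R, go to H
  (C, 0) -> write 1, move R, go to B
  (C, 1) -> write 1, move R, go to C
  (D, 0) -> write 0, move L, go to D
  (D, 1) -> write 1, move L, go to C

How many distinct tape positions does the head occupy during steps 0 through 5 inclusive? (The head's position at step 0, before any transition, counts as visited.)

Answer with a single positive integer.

Step 1: in state A at pos 0, read 0 -> (A,0)->write 0,move R,goto B. Now: state=B, head=1, tape[-1..2]=0000 (head:   ^)
Step 2: in state B at pos 1, read 0 -> (B,0)->write 1,move R,goto D. Now: state=D, head=2, tape[-1..3]=00100 (head:    ^)
Step 3: in state D at pos 2, read 0 -> (D,0)->write 0,move L,goto D. Now: state=D, head=1, tape[-1..3]=00100 (head:   ^)
Step 4: in state D at pos 1, read 1 -> (D,1)->write 1,move L,goto C. Now: state=C, head=0, tape[-1..3]=00100 (head:  ^)
Step 5: in state C at pos 0, read 0 -> (C,0)->write 1,move R,goto B. Now: state=B, head=1, tape[-1..3]=01100 (head:   ^)
Head positions at steps 0..5: starting at 0, distinct positions visited = {0, 1, 2} -> 3 position(s)

Answer: 3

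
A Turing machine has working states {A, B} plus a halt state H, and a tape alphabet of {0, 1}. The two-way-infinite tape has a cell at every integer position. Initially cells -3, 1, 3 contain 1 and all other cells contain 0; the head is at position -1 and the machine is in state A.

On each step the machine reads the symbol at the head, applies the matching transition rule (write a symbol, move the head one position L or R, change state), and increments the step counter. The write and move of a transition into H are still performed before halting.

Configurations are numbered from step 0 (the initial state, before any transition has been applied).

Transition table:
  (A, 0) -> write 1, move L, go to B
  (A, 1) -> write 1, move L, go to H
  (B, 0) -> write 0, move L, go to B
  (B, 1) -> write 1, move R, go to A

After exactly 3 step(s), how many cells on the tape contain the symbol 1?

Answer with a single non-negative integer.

Step 1: in state A at pos -1, read 0 -> (A,0)->write 1,move L,goto B. Now: state=B, head=-2, tape[-4..4]=010101010 (head:   ^)
Step 2: in state B at pos -2, read 0 -> (B,0)->write 0,move L,goto B. Now: state=B, head=-3, tape[-4..4]=010101010 (head:  ^)
Step 3: in state B at pos -3, read 1 -> (B,1)->write 1,move R,goto A. Now: state=A, head=-2, tape[-4..4]=010101010 (head:   ^)
Cells containing 1 after step 3: {-3, -1, 1, 3} -> 4 cell(s)

Answer: 4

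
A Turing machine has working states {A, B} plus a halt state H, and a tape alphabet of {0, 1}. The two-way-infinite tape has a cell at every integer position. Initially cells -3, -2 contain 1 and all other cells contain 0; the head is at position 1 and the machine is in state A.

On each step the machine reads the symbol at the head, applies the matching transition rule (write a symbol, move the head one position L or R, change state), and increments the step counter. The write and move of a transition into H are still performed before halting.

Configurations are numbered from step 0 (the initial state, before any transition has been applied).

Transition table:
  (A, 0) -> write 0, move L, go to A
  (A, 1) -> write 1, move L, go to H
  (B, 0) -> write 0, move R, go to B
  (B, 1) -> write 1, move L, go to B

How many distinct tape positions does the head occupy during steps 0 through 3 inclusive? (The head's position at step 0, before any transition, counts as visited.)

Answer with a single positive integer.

Answer: 4

Derivation:
Step 1: in state A at pos 1, read 0 -> (A,0)->write 0,move L,goto A. Now: state=A, head=0, tape[-4..2]=0110000 (head:     ^)
Step 2: in state A at pos 0, read 0 -> (A,0)->write 0,move L,goto A. Now: state=A, head=-1, tape[-4..2]=0110000 (head:    ^)
Step 3: in state A at pos -1, read 0 -> (A,0)->write 0,move L,goto A. Now: state=A, head=-2, tape[-4..2]=0110000 (head:   ^)
Head positions at steps 0..3: starting at 1, distinct positions visited = {-2, -1, 0, 1} -> 4 position(s)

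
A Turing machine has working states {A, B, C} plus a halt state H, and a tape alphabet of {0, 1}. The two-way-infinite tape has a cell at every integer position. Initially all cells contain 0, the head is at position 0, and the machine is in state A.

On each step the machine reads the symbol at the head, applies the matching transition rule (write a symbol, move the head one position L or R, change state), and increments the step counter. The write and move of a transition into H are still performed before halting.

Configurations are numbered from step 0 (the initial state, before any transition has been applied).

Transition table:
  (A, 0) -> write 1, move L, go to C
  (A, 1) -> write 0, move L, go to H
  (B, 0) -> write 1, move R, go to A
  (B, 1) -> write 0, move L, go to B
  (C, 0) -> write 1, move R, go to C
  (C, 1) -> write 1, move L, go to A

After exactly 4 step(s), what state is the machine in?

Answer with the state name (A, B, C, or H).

Step 1: in state A at pos 0, read 0 -> (A,0)->write 1,move L,goto C. Now: state=C, head=-1, tape[-2..1]=0010 (head:  ^)
Step 2: in state C at pos -1, read 0 -> (C,0)->write 1,move R,goto C. Now: state=C, head=0, tape[-2..1]=0110 (head:   ^)
Step 3: in state C at pos 0, read 1 -> (C,1)->write 1,move L,goto A. Now: state=A, head=-1, tape[-2..1]=0110 (head:  ^)
Step 4: in state A at pos -1, read 1 -> (A,1)->write 0,move L,goto H. Now: state=H, head=-2, tape[-3..1]=00010 (head:  ^)

Answer: H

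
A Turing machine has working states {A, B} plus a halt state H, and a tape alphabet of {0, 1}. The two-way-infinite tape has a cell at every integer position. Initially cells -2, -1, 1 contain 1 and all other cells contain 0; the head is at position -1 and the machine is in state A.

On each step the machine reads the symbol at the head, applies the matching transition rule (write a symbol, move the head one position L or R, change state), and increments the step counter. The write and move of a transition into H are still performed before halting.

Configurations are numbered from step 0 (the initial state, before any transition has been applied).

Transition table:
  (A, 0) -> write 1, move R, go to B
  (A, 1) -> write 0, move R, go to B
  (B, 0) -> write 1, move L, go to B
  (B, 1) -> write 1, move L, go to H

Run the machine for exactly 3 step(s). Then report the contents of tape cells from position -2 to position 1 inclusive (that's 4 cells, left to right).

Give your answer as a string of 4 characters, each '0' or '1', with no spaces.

Step 1: in state A at pos -1, read 1 -> (A,1)->write 0,move R,goto B. Now: state=B, head=0, tape[-3..2]=010010 (head:    ^)
Step 2: in state B at pos 0, read 0 -> (B,0)->write 1,move L,goto B. Now: state=B, head=-1, tape[-3..2]=010110 (head:   ^)
Step 3: in state B at pos -1, read 0 -> (B,0)->write 1,move L,goto B. Now: state=B, head=-2, tape[-3..2]=011110 (head:  ^)

Answer: 1111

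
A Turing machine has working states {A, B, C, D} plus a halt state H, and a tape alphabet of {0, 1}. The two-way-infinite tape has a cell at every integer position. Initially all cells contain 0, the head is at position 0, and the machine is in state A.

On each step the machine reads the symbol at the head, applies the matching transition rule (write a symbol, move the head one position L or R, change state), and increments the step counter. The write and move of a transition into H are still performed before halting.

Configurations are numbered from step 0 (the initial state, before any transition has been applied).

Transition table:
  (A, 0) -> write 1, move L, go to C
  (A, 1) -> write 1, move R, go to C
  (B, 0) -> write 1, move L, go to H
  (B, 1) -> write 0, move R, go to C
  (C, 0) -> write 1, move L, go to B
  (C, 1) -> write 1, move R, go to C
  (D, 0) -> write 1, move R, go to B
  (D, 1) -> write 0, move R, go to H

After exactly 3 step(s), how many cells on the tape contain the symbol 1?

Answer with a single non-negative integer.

Step 1: in state A at pos 0, read 0 -> (A,0)->write 1,move L,goto C. Now: state=C, head=-1, tape[-2..1]=0010 (head:  ^)
Step 2: in state C at pos -1, read 0 -> (C,0)->write 1,move L,goto B. Now: state=B, head=-2, tape[-3..1]=00110 (head:  ^)
Step 3: in state B at pos -2, read 0 -> (B,0)->write 1,move L,goto H. Now: state=H, head=-3, tape[-4..1]=001110 (head:  ^)
Cells containing 1 after step 3: {-2, -1, 0} -> 3 cell(s)

Answer: 3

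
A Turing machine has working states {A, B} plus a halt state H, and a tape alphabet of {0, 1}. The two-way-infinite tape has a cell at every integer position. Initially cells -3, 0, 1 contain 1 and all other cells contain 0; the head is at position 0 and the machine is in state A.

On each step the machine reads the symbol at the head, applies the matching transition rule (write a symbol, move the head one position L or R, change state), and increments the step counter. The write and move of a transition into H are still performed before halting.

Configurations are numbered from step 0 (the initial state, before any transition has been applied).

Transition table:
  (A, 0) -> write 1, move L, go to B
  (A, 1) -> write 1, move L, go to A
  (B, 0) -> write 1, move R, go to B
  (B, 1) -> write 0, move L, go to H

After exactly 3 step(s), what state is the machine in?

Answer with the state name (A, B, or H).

Step 1: in state A at pos 0, read 1 -> (A,1)->write 1,move L,goto A. Now: state=A, head=-1, tape[-4..2]=0100110 (head:    ^)
Step 2: in state A at pos -1, read 0 -> (A,0)->write 1,move L,goto B. Now: state=B, head=-2, tape[-4..2]=0101110 (head:   ^)
Step 3: in state B at pos -2, read 0 -> (B,0)->write 1,move R,goto B. Now: state=B, head=-1, tape[-4..2]=0111110 (head:    ^)

Answer: B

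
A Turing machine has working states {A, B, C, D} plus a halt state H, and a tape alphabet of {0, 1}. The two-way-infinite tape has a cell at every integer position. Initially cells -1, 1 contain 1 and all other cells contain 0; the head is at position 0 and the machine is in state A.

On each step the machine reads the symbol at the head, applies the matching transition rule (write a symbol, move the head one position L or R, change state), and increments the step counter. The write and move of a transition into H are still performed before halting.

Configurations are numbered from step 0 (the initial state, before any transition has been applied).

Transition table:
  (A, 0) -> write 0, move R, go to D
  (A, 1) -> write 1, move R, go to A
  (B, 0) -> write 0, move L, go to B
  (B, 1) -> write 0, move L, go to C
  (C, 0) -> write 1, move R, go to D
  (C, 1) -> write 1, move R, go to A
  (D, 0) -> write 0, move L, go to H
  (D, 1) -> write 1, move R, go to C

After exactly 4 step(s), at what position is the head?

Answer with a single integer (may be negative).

Step 1: in state A at pos 0, read 0 -> (A,0)->write 0,move R,goto D. Now: state=D, head=1, tape[-2..2]=01010 (head:    ^)
Step 2: in state D at pos 1, read 1 -> (D,1)->write 1,move R,goto C. Now: state=C, head=2, tape[-2..3]=010100 (head:     ^)
Step 3: in state C at pos 2, read 0 -> (C,0)->write 1,move R,goto D. Now: state=D, head=3, tape[-2..4]=0101100 (head:      ^)
Step 4: in state D at pos 3, read 0 -> (D,0)->write 0,move L,goto H. Now: state=H, head=2, tape[-2..4]=0101100 (head:     ^)

Answer: 2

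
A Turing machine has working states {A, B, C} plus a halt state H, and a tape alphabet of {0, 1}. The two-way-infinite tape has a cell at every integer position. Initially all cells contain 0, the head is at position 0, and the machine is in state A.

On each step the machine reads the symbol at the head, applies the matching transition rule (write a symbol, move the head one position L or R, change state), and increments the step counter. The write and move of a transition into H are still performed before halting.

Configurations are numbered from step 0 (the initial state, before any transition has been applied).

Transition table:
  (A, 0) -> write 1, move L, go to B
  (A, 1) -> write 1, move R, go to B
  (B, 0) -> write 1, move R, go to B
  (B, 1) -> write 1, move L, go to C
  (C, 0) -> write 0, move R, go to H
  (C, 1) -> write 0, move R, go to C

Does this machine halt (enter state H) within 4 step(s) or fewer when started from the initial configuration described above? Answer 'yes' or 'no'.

Answer: no

Derivation:
Step 1: in state A at pos 0, read 0 -> (A,0)->write 1,move L,goto B. Now: state=B, head=-1, tape[-2..1]=0010 (head:  ^)
Step 2: in state B at pos -1, read 0 -> (B,0)->write 1,move R,goto B. Now: state=B, head=0, tape[-2..1]=0110 (head:   ^)
Step 3: in state B at pos 0, read 1 -> (B,1)->write 1,move L,goto C. Now: state=C, head=-1, tape[-2..1]=0110 (head:  ^)
Step 4: in state C at pos -1, read 1 -> (C,1)->write 0,move R,goto C. Now: state=C, head=0, tape[-2..1]=0010 (head:   ^)
After 4 step(s): state = C (not H) -> not halted within 4 -> no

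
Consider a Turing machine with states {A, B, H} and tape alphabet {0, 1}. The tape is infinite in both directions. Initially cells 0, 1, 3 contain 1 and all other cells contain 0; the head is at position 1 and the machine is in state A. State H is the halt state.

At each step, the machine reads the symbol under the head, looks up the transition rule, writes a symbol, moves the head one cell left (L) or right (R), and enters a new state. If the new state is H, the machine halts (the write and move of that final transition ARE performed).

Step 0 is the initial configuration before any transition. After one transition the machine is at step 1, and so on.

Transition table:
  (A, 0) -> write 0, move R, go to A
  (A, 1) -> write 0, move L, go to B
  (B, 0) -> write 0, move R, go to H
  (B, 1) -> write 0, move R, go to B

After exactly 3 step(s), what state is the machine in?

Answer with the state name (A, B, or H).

Step 1: in state A at pos 1, read 1 -> (A,1)->write 0,move L,goto B. Now: state=B, head=0, tape[-1..4]=010010 (head:  ^)
Step 2: in state B at pos 0, read 1 -> (B,1)->write 0,move R,goto B. Now: state=B, head=1, tape[-1..4]=000010 (head:   ^)
Step 3: in state B at pos 1, read 0 -> (B,0)->write 0,move R,goto H. Now: state=H, head=2, tape[-1..4]=000010 (head:    ^)

Answer: H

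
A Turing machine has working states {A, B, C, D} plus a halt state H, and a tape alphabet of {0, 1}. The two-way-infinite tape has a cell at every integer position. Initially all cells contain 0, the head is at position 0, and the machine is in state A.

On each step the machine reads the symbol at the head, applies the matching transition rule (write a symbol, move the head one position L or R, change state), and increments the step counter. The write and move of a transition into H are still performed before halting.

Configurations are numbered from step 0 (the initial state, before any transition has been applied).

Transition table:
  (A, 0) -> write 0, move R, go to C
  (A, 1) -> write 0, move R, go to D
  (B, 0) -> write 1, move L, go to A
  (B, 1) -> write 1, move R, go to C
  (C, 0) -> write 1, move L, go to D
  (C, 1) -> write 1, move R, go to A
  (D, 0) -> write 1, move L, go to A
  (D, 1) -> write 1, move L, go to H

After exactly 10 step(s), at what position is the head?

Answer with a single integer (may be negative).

Step 1: in state A at pos 0, read 0 -> (A,0)->write 0,move R,goto C. Now: state=C, head=1, tape[-1..2]=0000 (head:   ^)
Step 2: in state C at pos 1, read 0 -> (C,0)->write 1,move L,goto D. Now: state=D, head=0, tape[-1..2]=0010 (head:  ^)
Step 3: in state D at pos 0, read 0 -> (D,0)->write 1,move L,goto A. Now: state=A, head=-1, tape[-2..2]=00110 (head:  ^)
Step 4: in state A at pos -1, read 0 -> (A,0)->write 0,move R,goto C. Now: state=C, head=0, tape[-2..2]=00110 (head:   ^)
Step 5: in state C at pos 0, read 1 -> (C,1)->write 1,move R,goto A. Now: state=A, head=1, tape[-2..2]=00110 (head:    ^)
Step 6: in state A at pos 1, read 1 -> (A,1)->write 0,move R,goto D. Now: state=D, head=2, tape[-2..3]=001000 (head:     ^)
Step 7: in state D at pos 2, read 0 -> (D,0)->write 1,move L,goto A. Now: state=A, head=1, tape[-2..3]=001010 (head:    ^)
Step 8: in state A at pos 1, read 0 -> (A,0)->write 0,move R,goto C. Now: state=C, head=2, tape[-2..3]=001010 (head:     ^)
Step 9: in state C at pos 2, read 1 -> (C,1)->write 1,move R,goto A. Now: state=A, head=3, tape[-2..4]=0010100 (head:      ^)
Step 10: in state A at pos 3, read 0 -> (A,0)->write 0,move R,goto C. Now: state=C, head=4, tape[-2..5]=00101000 (head:       ^)

Answer: 4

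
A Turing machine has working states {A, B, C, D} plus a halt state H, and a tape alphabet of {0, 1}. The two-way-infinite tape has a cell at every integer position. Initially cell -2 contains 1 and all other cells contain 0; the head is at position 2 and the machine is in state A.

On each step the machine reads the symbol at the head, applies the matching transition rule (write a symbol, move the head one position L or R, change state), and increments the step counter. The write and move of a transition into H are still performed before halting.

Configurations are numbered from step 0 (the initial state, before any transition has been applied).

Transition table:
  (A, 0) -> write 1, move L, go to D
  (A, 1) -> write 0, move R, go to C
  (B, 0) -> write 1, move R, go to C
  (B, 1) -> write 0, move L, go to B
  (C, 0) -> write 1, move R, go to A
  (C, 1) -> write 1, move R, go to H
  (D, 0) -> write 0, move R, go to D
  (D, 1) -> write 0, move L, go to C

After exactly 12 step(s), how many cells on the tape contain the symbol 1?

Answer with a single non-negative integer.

Step 1: in state A at pos 2, read 0 -> (A,0)->write 1,move L,goto D. Now: state=D, head=1, tape[-3..3]=0100010 (head:     ^)
Step 2: in state D at pos 1, read 0 -> (D,0)->write 0,move R,goto D. Now: state=D, head=2, tape[-3..3]=0100010 (head:      ^)
Step 3: in state D at pos 2, read 1 -> (D,1)->write 0,move L,goto C. Now: state=C, head=1, tape[-3..3]=0100000 (head:     ^)
Step 4: in state C at pos 1, read 0 -> (C,0)->write 1,move R,goto A. Now: state=A, head=2, tape[-3..3]=0100100 (head:      ^)
Step 5: in state A at pos 2, read 0 -> (A,0)->write 1,move L,goto D. Now: state=D, head=1, tape[-3..3]=0100110 (head:     ^)
Step 6: in state D at pos 1, read 1 -> (D,1)->write 0,move L,goto C. Now: state=C, head=0, tape[-3..3]=0100010 (head:    ^)
Step 7: in state C at pos 0, read 0 -> (C,0)->write 1,move R,goto A. Now: state=A, head=1, tape[-3..3]=0101010 (head:     ^)
Step 8: in state A at pos 1, read 0 -> (A,0)->write 1,move L,goto D. Now: state=D, head=0, tape[-3..3]=0101110 (head:    ^)
Step 9: in state D at pos 0, read 1 -> (D,1)->write 0,move L,goto C. Now: state=C, head=-1, tape[-3..3]=0100110 (head:   ^)
Step 10: in state C at pos -1, read 0 -> (C,0)->write 1,move R,goto A. Now: state=A, head=0, tape[-3..3]=0110110 (head:    ^)
Step 11: in state A at pos 0, read 0 -> (A,0)->write 1,move L,goto D. Now: state=D, head=-1, tape[-3..3]=0111110 (head:   ^)
Step 12: in state D at pos -1, read 1 -> (D,1)->write 0,move L,goto C. Now: state=C, head=-2, tape[-3..3]=0101110 (head:  ^)
Cells containing 1 after step 12: {-2, 0, 1, 2} -> 4 cell(s)

Answer: 4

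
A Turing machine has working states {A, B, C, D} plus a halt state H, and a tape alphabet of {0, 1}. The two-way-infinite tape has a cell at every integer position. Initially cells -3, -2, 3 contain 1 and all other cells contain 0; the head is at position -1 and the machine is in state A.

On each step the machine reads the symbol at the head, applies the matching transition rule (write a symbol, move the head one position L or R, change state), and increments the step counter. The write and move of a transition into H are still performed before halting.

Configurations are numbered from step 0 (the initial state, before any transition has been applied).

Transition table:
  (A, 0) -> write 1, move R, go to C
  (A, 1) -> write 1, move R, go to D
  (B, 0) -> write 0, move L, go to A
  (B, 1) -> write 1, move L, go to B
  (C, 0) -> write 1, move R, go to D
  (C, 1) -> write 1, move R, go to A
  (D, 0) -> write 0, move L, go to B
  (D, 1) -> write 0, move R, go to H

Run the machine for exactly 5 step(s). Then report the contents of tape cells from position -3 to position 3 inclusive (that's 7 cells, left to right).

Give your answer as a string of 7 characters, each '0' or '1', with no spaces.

Step 1: in state A at pos -1, read 0 -> (A,0)->write 1,move R,goto C. Now: state=C, head=0, tape[-4..4]=011100010 (head:     ^)
Step 2: in state C at pos 0, read 0 -> (C,0)->write 1,move R,goto D. Now: state=D, head=1, tape[-4..4]=011110010 (head:      ^)
Step 3: in state D at pos 1, read 0 -> (D,0)->write 0,move L,goto B. Now: state=B, head=0, tape[-4..4]=011110010 (head:     ^)
Step 4: in state B at pos 0, read 1 -> (B,1)->write 1,move L,goto B. Now: state=B, head=-1, tape[-4..4]=011110010 (head:    ^)
Step 5: in state B at pos -1, read 1 -> (B,1)->write 1,move L,goto B. Now: state=B, head=-2, tape[-4..4]=011110010 (head:   ^)

Answer: 1111001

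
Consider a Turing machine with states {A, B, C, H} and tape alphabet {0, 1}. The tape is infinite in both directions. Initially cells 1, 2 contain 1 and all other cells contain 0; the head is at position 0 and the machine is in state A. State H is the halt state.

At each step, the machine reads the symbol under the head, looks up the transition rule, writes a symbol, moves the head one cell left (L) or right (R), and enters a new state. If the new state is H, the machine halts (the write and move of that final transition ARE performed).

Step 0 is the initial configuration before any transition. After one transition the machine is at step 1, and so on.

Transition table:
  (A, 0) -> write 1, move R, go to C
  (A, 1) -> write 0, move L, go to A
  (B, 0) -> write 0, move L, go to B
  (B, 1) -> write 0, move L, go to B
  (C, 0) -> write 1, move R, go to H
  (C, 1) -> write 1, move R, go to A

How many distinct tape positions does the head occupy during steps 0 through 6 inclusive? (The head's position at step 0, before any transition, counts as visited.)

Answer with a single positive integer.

Step 1: in state A at pos 0, read 0 -> (A,0)->write 1,move R,goto C. Now: state=C, head=1, tape[-1..3]=01110 (head:   ^)
Step 2: in state C at pos 1, read 1 -> (C,1)->write 1,move R,goto A. Now: state=A, head=2, tape[-1..3]=01110 (head:    ^)
Step 3: in state A at pos 2, read 1 -> (A,1)->write 0,move L,goto A. Now: state=A, head=1, tape[-1..3]=01100 (head:   ^)
Step 4: in state A at pos 1, read 1 -> (A,1)->write 0,move L,goto A. Now: state=A, head=0, tape[-1..3]=01000 (head:  ^)
Step 5: in state A at pos 0, read 1 -> (A,1)->write 0,move L,goto A. Now: state=A, head=-1, tape[-2..3]=000000 (head:  ^)
Step 6: in state A at pos -1, read 0 -> (A,0)->write 1,move R,goto C. Now: state=C, head=0, tape[-2..3]=010000 (head:   ^)
Head positions at steps 0..6: starting at 0, distinct positions visited = {-1, 0, 1, 2} -> 4 position(s)

Answer: 4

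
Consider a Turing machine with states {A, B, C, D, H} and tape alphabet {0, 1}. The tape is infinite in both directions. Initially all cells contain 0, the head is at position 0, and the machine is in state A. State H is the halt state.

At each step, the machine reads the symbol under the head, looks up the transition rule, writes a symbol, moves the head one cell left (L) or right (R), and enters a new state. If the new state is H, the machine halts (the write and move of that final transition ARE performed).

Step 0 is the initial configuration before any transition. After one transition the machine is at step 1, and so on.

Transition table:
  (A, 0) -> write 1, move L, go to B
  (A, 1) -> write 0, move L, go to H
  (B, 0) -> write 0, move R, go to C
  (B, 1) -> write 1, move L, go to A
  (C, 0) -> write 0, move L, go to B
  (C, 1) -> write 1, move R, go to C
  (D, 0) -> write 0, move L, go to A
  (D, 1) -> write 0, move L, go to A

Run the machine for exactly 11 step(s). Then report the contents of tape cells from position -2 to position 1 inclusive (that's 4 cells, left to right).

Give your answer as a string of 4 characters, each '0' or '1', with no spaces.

Answer: 0110

Derivation:
Step 1: in state A at pos 0, read 0 -> (A,0)->write 1,move L,goto B. Now: state=B, head=-1, tape[-2..1]=0010 (head:  ^)
Step 2: in state B at pos -1, read 0 -> (B,0)->write 0,move R,goto C. Now: state=C, head=0, tape[-2..1]=0010 (head:   ^)
Step 3: in state C at pos 0, read 1 -> (C,1)->write 1,move R,goto C. Now: state=C, head=1, tape[-2..2]=00100 (head:    ^)
Step 4: in state C at pos 1, read 0 -> (C,0)->write 0,move L,goto B. Now: state=B, head=0, tape[-2..2]=00100 (head:   ^)
Step 5: in state B at pos 0, read 1 -> (B,1)->write 1,move L,goto A. Now: state=A, head=-1, tape[-2..2]=00100 (head:  ^)
Step 6: in state A at pos -1, read 0 -> (A,0)->write 1,move L,goto B. Now: state=B, head=-2, tape[-3..2]=001100 (head:  ^)
Step 7: in state B at pos -2, read 0 -> (B,0)->write 0,move R,goto C. Now: state=C, head=-1, tape[-3..2]=001100 (head:   ^)
Step 8: in state C at pos -1, read 1 -> (C,1)->write 1,move R,goto C. Now: state=C, head=0, tape[-3..2]=001100 (head:    ^)
Step 9: in state C at pos 0, read 1 -> (C,1)->write 1,move R,goto C. Now: state=C, head=1, tape[-3..2]=001100 (head:     ^)
Step 10: in state C at pos 1, read 0 -> (C,0)->write 0,move L,goto B. Now: state=B, head=0, tape[-3..2]=001100 (head:    ^)
Step 11: in state B at pos 0, read 1 -> (B,1)->write 1,move L,goto A. Now: state=A, head=-1, tape[-3..2]=001100 (head:   ^)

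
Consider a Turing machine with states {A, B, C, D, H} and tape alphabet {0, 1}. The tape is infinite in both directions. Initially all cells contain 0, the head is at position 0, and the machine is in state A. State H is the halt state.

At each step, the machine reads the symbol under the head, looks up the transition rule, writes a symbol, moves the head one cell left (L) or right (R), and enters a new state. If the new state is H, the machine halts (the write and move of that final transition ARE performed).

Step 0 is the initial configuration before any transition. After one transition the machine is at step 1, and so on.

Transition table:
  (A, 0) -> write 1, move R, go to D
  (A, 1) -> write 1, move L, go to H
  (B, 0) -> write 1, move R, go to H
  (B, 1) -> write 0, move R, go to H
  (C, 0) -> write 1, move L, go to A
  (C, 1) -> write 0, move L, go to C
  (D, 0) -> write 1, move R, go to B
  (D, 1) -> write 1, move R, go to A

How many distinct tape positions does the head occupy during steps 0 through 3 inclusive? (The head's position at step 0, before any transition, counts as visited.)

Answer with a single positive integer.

Answer: 4

Derivation:
Step 1: in state A at pos 0, read 0 -> (A,0)->write 1,move R,goto D. Now: state=D, head=1, tape[-1..2]=0100 (head:   ^)
Step 2: in state D at pos 1, read 0 -> (D,0)->write 1,move R,goto B. Now: state=B, head=2, tape[-1..3]=01100 (head:    ^)
Step 3: in state B at pos 2, read 0 -> (B,0)->write 1,move R,goto H. Now: state=H, head=3, tape[-1..4]=011100 (head:     ^)
Head positions at steps 0..3: starting at 0, distinct positions visited = {0, 1, 2, 3} -> 4 position(s)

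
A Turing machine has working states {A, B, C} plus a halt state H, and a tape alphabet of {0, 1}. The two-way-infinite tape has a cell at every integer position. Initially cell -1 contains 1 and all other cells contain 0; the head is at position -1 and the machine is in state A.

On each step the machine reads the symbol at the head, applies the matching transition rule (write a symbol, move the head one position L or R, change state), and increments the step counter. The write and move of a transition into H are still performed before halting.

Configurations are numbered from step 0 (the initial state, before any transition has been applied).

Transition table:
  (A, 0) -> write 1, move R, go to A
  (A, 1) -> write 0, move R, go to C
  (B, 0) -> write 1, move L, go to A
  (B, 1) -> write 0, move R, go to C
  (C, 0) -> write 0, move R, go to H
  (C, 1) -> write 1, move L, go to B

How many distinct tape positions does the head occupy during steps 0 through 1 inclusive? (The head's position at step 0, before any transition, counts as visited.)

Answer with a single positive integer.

Step 1: in state A at pos -1, read 1 -> (A,1)->write 0,move R,goto C. Now: state=C, head=0, tape[-2..1]=0000 (head:   ^)
Head positions at steps 0..1: starting at -1, distinct positions visited = {-1, 0} -> 2 position(s)

Answer: 2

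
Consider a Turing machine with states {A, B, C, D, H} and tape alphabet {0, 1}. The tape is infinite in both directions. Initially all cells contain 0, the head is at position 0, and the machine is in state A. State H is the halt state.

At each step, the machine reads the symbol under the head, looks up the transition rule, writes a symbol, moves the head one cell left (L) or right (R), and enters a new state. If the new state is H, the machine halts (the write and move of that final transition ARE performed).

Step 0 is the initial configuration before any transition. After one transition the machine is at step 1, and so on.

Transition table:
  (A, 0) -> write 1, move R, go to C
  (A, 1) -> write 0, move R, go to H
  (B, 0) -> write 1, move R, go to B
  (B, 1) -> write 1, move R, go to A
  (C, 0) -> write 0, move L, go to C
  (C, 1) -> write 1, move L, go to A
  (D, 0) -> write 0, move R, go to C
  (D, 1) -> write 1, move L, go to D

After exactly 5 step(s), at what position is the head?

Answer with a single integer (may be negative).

Answer: -1

Derivation:
Step 1: in state A at pos 0, read 0 -> (A,0)->write 1,move R,goto C. Now: state=C, head=1, tape[-1..2]=0100 (head:   ^)
Step 2: in state C at pos 1, read 0 -> (C,0)->write 0,move L,goto C. Now: state=C, head=0, tape[-1..2]=0100 (head:  ^)
Step 3: in state C at pos 0, read 1 -> (C,1)->write 1,move L,goto A. Now: state=A, head=-1, tape[-2..2]=00100 (head:  ^)
Step 4: in state A at pos -1, read 0 -> (A,0)->write 1,move R,goto C. Now: state=C, head=0, tape[-2..2]=01100 (head:   ^)
Step 5: in state C at pos 0, read 1 -> (C,1)->write 1,move L,goto A. Now: state=A, head=-1, tape[-2..2]=01100 (head:  ^)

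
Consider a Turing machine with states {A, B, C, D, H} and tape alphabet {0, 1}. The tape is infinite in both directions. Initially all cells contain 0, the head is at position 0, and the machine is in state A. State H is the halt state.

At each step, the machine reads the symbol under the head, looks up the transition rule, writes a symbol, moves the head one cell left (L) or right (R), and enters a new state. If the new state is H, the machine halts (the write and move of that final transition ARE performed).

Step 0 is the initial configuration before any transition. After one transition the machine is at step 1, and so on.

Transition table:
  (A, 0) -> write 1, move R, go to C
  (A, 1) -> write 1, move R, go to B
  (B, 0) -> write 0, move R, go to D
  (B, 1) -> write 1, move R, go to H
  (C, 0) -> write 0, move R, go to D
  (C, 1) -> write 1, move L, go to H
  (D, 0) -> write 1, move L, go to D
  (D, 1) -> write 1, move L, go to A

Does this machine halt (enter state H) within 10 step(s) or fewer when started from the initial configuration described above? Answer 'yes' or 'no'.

Step 1: in state A at pos 0, read 0 -> (A,0)->write 1,move R,goto C. Now: state=C, head=1, tape[-1..2]=0100 (head:   ^)
Step 2: in state C at pos 1, read 0 -> (C,0)->write 0,move R,goto D. Now: state=D, head=2, tape[-1..3]=01000 (head:    ^)
Step 3: in state D at pos 2, read 0 -> (D,0)->write 1,move L,goto D. Now: state=D, head=1, tape[-1..3]=01010 (head:   ^)
Step 4: in state D at pos 1, read 0 -> (D,0)->write 1,move L,goto D. Now: state=D, head=0, tape[-1..3]=01110 (head:  ^)
Step 5: in state D at pos 0, read 1 -> (D,1)->write 1,move L,goto A. Now: state=A, head=-1, tape[-2..3]=001110 (head:  ^)
Step 6: in state A at pos -1, read 0 -> (A,0)->write 1,move R,goto C. Now: state=C, head=0, tape[-2..3]=011110 (head:   ^)
Step 7: in state C at pos 0, read 1 -> (C,1)->write 1,move L,goto H. Now: state=H, head=-1, tape[-2..3]=011110 (head:  ^)
State H reached at step 7; 7 <= 10 -> yes

Answer: yes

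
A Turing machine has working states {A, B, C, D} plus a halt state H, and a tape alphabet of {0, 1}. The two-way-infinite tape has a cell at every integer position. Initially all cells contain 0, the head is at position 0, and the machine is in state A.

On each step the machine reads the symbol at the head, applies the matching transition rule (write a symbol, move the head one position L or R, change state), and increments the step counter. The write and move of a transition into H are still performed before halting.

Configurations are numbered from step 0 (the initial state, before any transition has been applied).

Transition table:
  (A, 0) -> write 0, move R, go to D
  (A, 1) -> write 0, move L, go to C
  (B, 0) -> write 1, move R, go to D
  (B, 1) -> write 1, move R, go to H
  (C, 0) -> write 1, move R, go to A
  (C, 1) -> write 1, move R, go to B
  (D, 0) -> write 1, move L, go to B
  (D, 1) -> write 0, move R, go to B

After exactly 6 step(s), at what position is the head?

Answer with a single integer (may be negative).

Step 1: in state A at pos 0, read 0 -> (A,0)->write 0,move R,goto D. Now: state=D, head=1, tape[-1..2]=0000 (head:   ^)
Step 2: in state D at pos 1, read 0 -> (D,0)->write 1,move L,goto B. Now: state=B, head=0, tape[-1..2]=0010 (head:  ^)
Step 3: in state B at pos 0, read 0 -> (B,0)->write 1,move R,goto D. Now: state=D, head=1, tape[-1..2]=0110 (head:   ^)
Step 4: in state D at pos 1, read 1 -> (D,1)->write 0,move R,goto B. Now: state=B, head=2, tape[-1..3]=01000 (head:    ^)
Step 5: in state B at pos 2, read 0 -> (B,0)->write 1,move R,goto D. Now: state=D, head=3, tape[-1..4]=010100 (head:     ^)
Step 6: in state D at pos 3, read 0 -> (D,0)->write 1,move L,goto B. Now: state=B, head=2, tape[-1..4]=010110 (head:    ^)

Answer: 2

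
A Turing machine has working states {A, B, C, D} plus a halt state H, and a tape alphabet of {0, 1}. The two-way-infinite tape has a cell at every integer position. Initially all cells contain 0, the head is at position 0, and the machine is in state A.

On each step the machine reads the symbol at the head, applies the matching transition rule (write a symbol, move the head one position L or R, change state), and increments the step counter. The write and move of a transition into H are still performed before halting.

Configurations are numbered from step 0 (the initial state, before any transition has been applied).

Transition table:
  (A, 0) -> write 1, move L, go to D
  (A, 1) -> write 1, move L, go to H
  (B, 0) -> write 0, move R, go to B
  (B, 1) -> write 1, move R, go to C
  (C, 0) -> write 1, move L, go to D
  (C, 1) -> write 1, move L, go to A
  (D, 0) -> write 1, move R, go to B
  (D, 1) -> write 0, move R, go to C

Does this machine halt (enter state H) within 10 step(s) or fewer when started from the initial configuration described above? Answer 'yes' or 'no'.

Answer: no

Derivation:
Step 1: in state A at pos 0, read 0 -> (A,0)->write 1,move L,goto D. Now: state=D, head=-1, tape[-2..1]=0010 (head:  ^)
Step 2: in state D at pos -1, read 0 -> (D,0)->write 1,move R,goto B. Now: state=B, head=0, tape[-2..1]=0110 (head:   ^)
Step 3: in state B at pos 0, read 1 -> (B,1)->write 1,move R,goto C. Now: state=C, head=1, tape[-2..2]=01100 (head:    ^)
Step 4: in state C at pos 1, read 0 -> (C,0)->write 1,move L,goto D. Now: state=D, head=0, tape[-2..2]=01110 (head:   ^)
Step 5: in state D at pos 0, read 1 -> (D,1)->write 0,move R,goto C. Now: state=C, head=1, tape[-2..2]=01010 (head:    ^)
Step 6: in state C at pos 1, read 1 -> (C,1)->write 1,move L,goto A. Now: state=A, head=0, tape[-2..2]=01010 (head:   ^)
Step 7: in state A at pos 0, read 0 -> (A,0)->write 1,move L,goto D. Now: state=D, head=-1, tape[-2..2]=01110 (head:  ^)
Step 8: in state D at pos -1, read 1 -> (D,1)->write 0,move R,goto C. Now: state=C, head=0, tape[-2..2]=00110 (head:   ^)
Step 9: in state C at pos 0, read 1 -> (C,1)->write 1,move L,goto A. Now: state=A, head=-1, tape[-2..2]=00110 (head:  ^)
Step 10: in state A at pos -1, read 0 -> (A,0)->write 1,move L,goto D. Now: state=D, head=-2, tape[-3..2]=001110 (head:  ^)
After 10 step(s): state = D (not H) -> not halted within 10 -> no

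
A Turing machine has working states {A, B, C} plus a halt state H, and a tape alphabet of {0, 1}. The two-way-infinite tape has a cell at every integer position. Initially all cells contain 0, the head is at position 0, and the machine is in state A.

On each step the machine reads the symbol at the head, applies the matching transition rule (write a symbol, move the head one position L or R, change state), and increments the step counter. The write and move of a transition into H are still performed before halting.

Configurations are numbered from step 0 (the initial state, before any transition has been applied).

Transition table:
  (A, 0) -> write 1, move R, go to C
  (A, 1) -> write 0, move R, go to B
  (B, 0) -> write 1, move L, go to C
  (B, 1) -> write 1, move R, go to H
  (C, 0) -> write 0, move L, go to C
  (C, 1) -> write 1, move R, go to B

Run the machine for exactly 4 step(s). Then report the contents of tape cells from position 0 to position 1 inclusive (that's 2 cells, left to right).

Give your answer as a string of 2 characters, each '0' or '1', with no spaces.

Answer: 11

Derivation:
Step 1: in state A at pos 0, read 0 -> (A,0)->write 1,move R,goto C. Now: state=C, head=1, tape[-1..2]=0100 (head:   ^)
Step 2: in state C at pos 1, read 0 -> (C,0)->write 0,move L,goto C. Now: state=C, head=0, tape[-1..2]=0100 (head:  ^)
Step 3: in state C at pos 0, read 1 -> (C,1)->write 1,move R,goto B. Now: state=B, head=1, tape[-1..2]=0100 (head:   ^)
Step 4: in state B at pos 1, read 0 -> (B,0)->write 1,move L,goto C. Now: state=C, head=0, tape[-1..2]=0110 (head:  ^)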